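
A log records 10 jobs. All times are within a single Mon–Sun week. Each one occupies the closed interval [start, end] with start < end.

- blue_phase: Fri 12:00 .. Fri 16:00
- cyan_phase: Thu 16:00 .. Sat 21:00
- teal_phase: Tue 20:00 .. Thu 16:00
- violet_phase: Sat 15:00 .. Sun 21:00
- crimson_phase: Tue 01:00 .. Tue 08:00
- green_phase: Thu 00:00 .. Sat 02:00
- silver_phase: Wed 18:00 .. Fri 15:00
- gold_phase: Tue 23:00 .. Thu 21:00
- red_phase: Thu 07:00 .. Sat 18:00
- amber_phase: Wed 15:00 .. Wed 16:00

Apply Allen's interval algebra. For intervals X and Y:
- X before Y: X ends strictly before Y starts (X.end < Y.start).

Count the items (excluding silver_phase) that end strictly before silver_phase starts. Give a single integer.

Target silver_phase = [Wed 18:00, Fri 15:00].
amber_phase [Wed 15:00, Wed 16:00] → before → counts.
blue_phase [Fri 12:00, Fri 16:00] → overlapped-by → no.
crimson_phase [Tue 01:00, Tue 08:00] → before → counts.
cyan_phase [Thu 16:00, Sat 21:00] → overlapped-by → no.
gold_phase [Tue 23:00, Thu 21:00] → overlaps → no.
green_phase [Thu 00:00, Sat 02:00] → overlapped-by → no.
red_phase [Thu 07:00, Sat 18:00] → overlapped-by → no.
teal_phase [Tue 20:00, Thu 16:00] → overlaps → no.
violet_phase [Sat 15:00, Sun 21:00] → after → no.
Total: 2.

2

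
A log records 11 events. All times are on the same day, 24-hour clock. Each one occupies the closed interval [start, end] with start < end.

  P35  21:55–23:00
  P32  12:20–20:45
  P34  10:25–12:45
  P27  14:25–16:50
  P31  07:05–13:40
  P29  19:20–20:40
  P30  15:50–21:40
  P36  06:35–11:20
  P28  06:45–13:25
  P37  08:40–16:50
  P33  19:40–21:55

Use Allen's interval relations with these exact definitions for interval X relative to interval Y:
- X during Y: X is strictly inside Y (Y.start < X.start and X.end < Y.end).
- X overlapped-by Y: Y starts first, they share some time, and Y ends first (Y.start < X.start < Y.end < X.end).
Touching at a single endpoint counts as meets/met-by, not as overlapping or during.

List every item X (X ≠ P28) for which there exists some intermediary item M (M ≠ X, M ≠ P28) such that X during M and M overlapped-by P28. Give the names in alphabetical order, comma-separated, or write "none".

Target P28 = [06:45, 13:25].
Intermediaries M with M overlapped-by P28: P31, P32, P37.
Via P31 — items with X during P31: P34.
Via P32 — items with X during P32: P27, P29.
Via P37 — items with X during P37: P34.
Union: P27, P29, P34.

P27, P29, P34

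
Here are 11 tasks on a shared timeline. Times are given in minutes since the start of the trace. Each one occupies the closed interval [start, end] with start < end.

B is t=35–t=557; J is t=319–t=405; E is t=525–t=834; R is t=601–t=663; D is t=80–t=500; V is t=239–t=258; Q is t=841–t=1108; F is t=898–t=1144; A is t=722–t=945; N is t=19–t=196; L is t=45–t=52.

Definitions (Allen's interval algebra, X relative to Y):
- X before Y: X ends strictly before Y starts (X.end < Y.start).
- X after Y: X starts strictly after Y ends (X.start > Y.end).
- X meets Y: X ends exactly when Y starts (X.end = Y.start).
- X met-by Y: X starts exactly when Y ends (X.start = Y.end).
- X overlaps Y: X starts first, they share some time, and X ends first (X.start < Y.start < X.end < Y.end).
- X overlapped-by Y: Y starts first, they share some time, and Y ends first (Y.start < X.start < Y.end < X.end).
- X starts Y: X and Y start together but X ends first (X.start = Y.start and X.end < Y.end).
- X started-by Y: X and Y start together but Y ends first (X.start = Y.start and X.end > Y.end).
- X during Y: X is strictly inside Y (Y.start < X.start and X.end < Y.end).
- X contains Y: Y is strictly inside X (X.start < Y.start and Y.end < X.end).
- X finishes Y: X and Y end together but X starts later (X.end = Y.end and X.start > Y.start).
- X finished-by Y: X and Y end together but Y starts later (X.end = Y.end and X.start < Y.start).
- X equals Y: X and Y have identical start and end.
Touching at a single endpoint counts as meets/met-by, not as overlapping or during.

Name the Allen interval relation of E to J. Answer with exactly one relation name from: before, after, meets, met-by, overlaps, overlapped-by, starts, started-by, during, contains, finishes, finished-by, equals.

after

E = [t=525, t=834]; J = [t=319, t=405].
Compare endpoints: E.start > J.start, E.start > J.end, E.end > J.start, E.end > J.end.
That pattern is 'after'.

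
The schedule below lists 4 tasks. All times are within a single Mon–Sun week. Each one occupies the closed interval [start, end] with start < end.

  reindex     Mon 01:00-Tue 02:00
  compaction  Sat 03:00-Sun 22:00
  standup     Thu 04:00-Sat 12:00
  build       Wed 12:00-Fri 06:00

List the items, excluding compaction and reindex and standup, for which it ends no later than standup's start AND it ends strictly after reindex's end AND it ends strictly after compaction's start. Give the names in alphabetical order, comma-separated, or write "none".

Conditions: its end is no later than standup's start (X.end <= Thu 04:00) AND its end is strictly after reindex's end (X.end > Tue 02:00) AND its end is strictly after compaction's start (X.end > Sat 03:00).
build: end Fri 06:00 <= Thu 04:00? ✗; end Fri 06:00 > Tue 02:00? ✓; end Fri 06:00 > Sat 03:00? ✗ → no.
Result: none.

none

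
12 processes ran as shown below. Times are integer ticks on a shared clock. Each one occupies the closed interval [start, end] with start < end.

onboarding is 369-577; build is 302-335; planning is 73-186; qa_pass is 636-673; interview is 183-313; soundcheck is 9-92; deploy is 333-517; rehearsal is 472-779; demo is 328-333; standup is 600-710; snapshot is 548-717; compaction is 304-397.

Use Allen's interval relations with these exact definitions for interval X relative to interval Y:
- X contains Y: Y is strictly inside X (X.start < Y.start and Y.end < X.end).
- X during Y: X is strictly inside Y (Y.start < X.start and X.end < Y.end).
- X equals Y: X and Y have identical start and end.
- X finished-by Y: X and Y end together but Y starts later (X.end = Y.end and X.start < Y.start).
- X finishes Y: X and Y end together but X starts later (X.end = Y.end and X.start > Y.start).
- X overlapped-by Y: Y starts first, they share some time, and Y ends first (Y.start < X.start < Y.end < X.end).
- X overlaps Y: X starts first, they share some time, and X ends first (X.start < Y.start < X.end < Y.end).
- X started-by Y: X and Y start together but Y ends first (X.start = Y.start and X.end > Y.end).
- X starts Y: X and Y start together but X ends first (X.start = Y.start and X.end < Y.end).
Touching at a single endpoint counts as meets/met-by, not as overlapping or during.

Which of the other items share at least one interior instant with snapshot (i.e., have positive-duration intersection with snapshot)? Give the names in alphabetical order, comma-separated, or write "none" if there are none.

Target snapshot = [548, 717].
build [302, 335] → before → no.
compaction [304, 397] → before → no.
demo [328, 333] → before → no.
deploy [333, 517] → before → no.
interview [183, 313] → before → no.
onboarding [369, 577] → overlaps → yes.
planning [73, 186] → before → no.
qa_pass [636, 673] → during → yes.
rehearsal [472, 779] → contains → yes.
soundcheck [9, 92] → before → no.
standup [600, 710] → during → yes.
Result: onboarding, qa_pass, rehearsal, standup.

onboarding, qa_pass, rehearsal, standup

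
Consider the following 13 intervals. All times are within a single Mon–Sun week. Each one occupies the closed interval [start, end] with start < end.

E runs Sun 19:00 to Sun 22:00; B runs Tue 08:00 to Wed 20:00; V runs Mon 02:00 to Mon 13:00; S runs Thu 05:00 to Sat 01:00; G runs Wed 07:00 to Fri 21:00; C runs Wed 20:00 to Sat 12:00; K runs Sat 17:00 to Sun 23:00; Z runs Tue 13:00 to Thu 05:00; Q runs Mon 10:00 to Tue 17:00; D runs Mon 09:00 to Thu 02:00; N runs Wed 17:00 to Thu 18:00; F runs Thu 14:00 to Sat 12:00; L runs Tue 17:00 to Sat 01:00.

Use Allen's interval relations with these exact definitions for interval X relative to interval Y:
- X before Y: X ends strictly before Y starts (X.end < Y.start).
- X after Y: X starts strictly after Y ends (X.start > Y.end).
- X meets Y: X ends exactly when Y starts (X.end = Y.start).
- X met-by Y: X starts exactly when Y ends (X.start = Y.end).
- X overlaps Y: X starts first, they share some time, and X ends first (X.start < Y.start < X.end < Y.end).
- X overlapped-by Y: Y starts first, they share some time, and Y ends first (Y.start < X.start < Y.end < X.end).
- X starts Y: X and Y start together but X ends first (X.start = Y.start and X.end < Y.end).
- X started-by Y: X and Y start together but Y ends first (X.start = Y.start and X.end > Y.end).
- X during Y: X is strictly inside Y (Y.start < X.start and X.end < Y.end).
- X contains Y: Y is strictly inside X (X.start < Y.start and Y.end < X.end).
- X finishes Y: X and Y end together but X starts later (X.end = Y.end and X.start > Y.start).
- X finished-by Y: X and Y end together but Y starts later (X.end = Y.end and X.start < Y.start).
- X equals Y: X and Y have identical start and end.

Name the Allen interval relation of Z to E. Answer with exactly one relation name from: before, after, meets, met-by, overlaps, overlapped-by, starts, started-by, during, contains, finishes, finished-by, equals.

before

Z = [Tue 13:00, Thu 05:00]; E = [Sun 19:00, Sun 22:00].
Compare endpoints: Z.start < E.start, Z.start < E.end, Z.end < E.start, Z.end < E.end.
That pattern is 'before'.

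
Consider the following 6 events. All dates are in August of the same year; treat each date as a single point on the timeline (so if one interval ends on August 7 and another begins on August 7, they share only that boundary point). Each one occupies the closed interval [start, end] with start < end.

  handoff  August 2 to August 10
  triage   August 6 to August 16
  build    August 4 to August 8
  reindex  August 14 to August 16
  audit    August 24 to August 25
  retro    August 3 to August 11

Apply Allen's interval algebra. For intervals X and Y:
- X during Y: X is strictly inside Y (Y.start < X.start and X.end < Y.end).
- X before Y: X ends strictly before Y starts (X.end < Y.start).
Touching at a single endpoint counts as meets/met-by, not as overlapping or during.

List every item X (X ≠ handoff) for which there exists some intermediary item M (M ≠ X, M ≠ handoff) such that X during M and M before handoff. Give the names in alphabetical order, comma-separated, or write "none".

Target handoff = [August 2, August 10].
Intermediaries M with M before handoff: none.
Union: none.

none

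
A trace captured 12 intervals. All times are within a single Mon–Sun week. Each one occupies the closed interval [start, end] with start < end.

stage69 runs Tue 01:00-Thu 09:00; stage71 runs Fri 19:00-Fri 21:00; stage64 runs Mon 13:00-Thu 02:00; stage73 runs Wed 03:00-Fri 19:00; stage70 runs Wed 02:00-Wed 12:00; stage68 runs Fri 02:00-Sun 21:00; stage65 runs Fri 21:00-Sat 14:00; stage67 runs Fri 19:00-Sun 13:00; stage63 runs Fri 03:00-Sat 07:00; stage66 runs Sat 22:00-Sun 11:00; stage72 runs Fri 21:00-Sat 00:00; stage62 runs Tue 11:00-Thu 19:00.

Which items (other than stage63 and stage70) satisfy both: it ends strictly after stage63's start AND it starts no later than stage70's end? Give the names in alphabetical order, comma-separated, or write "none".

stage73

Conditions: its end is strictly after stage63's start (X.end > Fri 03:00) AND its start is no later than stage70's end (X.start <= Wed 12:00).
stage62: end Thu 19:00 > Fri 03:00? ✗; start Tue 11:00 <= Wed 12:00? ✓ → no.
stage64: end Thu 02:00 > Fri 03:00? ✗; start Mon 13:00 <= Wed 12:00? ✓ → no.
stage65: end Sat 14:00 > Fri 03:00? ✓; start Fri 21:00 <= Wed 12:00? ✗ → no.
stage66: end Sun 11:00 > Fri 03:00? ✓; start Sat 22:00 <= Wed 12:00? ✗ → no.
stage67: end Sun 13:00 > Fri 03:00? ✓; start Fri 19:00 <= Wed 12:00? ✗ → no.
stage68: end Sun 21:00 > Fri 03:00? ✓; start Fri 02:00 <= Wed 12:00? ✗ → no.
stage69: end Thu 09:00 > Fri 03:00? ✗; start Tue 01:00 <= Wed 12:00? ✓ → no.
stage71: end Fri 21:00 > Fri 03:00? ✓; start Fri 19:00 <= Wed 12:00? ✗ → no.
stage72: end Sat 00:00 > Fri 03:00? ✓; start Fri 21:00 <= Wed 12:00? ✗ → no.
stage73: end Fri 19:00 > Fri 03:00? ✓; start Wed 03:00 <= Wed 12:00? ✓ → yes.
Result: stage73.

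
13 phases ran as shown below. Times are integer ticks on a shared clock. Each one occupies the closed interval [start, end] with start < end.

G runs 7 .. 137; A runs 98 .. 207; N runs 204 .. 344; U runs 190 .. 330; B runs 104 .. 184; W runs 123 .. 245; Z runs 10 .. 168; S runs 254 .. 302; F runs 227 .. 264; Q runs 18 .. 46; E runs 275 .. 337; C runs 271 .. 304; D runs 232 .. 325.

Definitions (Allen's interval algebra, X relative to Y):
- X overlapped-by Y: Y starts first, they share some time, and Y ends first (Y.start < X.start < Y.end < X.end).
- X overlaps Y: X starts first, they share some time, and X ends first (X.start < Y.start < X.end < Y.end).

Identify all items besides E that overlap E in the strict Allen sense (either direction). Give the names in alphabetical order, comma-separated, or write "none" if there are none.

C, D, S, U

Target E = [275, 337].
A [98, 207] → before → no.
B [104, 184] → before → no.
C [271, 304] → overlaps → yes.
D [232, 325] → overlaps → yes.
F [227, 264] → before → no.
G [7, 137] → before → no.
N [204, 344] → contains → no.
Q [18, 46] → before → no.
S [254, 302] → overlaps → yes.
U [190, 330] → overlaps → yes.
W [123, 245] → before → no.
Z [10, 168] → before → no.
Result: C, D, S, U.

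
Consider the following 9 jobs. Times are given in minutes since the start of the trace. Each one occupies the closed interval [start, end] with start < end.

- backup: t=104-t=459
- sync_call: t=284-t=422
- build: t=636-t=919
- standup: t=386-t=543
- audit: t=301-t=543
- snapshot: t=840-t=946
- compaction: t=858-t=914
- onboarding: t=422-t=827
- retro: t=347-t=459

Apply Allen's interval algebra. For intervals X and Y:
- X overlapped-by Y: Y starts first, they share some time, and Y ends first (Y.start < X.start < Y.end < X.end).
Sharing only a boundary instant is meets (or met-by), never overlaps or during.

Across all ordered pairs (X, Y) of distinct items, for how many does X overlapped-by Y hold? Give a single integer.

12

Checking all 72 ordered pairs for relation 'overlapped-by'; matching pairs in alphabetical order:
(audit, backup): audit overlapped-by backup ✓
(audit, sync_call): audit overlapped-by sync_call ✓
(build, onboarding): build overlapped-by onboarding ✓
(onboarding, audit): onboarding overlapped-by audit ✓
(onboarding, backup): onboarding overlapped-by backup ✓
(onboarding, retro): onboarding overlapped-by retro ✓
(onboarding, standup): onboarding overlapped-by standup ✓
(retro, sync_call): retro overlapped-by sync_call ✓
(snapshot, build): snapshot overlapped-by build ✓
(standup, backup): standup overlapped-by backup ✓
(standup, retro): standup overlapped-by retro ✓
(standup, sync_call): standup overlapped-by sync_call ✓
Count: 12.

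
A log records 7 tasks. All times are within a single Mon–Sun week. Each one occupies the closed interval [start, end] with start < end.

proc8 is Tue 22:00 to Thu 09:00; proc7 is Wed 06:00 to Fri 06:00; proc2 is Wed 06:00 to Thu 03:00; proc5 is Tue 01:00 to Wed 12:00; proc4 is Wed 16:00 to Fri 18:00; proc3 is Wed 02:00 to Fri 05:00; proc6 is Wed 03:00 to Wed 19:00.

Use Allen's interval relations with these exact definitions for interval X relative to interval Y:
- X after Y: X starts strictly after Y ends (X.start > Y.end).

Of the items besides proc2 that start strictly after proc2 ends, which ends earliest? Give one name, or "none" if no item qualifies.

none

Target proc2 = [Wed 06:00, Thu 03:00].
proc3 [Wed 02:00, Fri 05:00] → contains → excluded.
proc4 [Wed 16:00, Fri 18:00] → overlapped-by → excluded.
proc5 [Tue 01:00, Wed 12:00] → overlaps → excluded.
proc6 [Wed 03:00, Wed 19:00] → overlaps → excluded.
proc7 [Wed 06:00, Fri 06:00] → started-by → excluded.
proc8 [Tue 22:00, Thu 09:00] → contains → excluded.
No candidates → none.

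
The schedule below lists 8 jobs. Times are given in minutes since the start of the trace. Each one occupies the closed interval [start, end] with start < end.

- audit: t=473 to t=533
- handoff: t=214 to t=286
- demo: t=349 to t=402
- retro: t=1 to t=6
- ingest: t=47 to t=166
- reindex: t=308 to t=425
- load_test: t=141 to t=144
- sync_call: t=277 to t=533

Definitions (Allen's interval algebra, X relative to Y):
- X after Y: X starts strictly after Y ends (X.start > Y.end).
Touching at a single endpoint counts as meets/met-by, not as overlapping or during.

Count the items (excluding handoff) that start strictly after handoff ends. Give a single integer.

Target handoff = [t=214, t=286].
audit [t=473, t=533] → after → counts.
demo [t=349, t=402] → after → counts.
ingest [t=47, t=166] → before → no.
load_test [t=141, t=144] → before → no.
reindex [t=308, t=425] → after → counts.
retro [t=1, t=6] → before → no.
sync_call [t=277, t=533] → overlapped-by → no.
Total: 3.

3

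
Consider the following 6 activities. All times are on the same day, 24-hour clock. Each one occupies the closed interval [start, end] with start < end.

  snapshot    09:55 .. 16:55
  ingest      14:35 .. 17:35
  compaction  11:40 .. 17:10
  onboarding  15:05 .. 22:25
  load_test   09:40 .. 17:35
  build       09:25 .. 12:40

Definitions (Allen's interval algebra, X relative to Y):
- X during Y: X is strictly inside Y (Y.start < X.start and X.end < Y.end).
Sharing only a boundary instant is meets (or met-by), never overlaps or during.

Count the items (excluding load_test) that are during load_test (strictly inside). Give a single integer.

Target load_test = [09:40, 17:35].
build [09:25, 12:40] → overlaps → no.
compaction [11:40, 17:10] → during → counts.
ingest [14:35, 17:35] → finishes → no.
onboarding [15:05, 22:25] → overlapped-by → no.
snapshot [09:55, 16:55] → during → counts.
Total: 2.

2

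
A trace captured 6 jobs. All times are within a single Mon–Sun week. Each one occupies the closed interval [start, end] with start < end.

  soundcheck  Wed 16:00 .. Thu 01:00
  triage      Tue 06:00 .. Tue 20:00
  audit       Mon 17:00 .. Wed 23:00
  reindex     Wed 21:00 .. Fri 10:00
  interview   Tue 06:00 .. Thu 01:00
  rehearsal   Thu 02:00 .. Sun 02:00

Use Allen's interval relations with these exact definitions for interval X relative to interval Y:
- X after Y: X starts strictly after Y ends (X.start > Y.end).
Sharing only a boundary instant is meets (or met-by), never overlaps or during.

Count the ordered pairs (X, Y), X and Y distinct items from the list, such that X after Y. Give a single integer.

6

Checking all 30 ordered pairs for relation 'after'; matching pairs in alphabetical order:
(rehearsal, audit): rehearsal after audit ✓
(rehearsal, interview): rehearsal after interview ✓
(rehearsal, soundcheck): rehearsal after soundcheck ✓
(rehearsal, triage): rehearsal after triage ✓
(reindex, triage): reindex after triage ✓
(soundcheck, triage): soundcheck after triage ✓
Count: 6.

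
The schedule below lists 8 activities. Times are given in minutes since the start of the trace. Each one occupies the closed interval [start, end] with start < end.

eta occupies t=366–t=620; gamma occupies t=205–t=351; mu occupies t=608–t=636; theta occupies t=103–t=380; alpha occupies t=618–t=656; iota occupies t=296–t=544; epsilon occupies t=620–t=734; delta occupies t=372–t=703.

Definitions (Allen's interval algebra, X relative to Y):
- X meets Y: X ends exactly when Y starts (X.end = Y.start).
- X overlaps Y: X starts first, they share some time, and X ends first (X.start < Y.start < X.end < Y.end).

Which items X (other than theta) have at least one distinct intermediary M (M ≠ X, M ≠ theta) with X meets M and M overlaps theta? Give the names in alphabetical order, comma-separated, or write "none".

Target theta = [t=103, t=380].
Intermediaries M with M overlaps theta: none.
Union: none.

none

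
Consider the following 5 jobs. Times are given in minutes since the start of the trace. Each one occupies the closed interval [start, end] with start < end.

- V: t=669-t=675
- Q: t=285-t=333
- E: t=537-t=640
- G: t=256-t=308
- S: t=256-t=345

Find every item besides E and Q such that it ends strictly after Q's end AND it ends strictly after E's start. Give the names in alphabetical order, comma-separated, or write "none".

Conditions: its end is strictly after Q's end (X.end > t=333) AND its end is strictly after E's start (X.end > t=537).
G: end t=308 > t=333? ✗; end t=308 > t=537? ✗ → no.
S: end t=345 > t=333? ✓; end t=345 > t=537? ✗ → no.
V: end t=675 > t=333? ✓; end t=675 > t=537? ✓ → yes.
Result: V.

V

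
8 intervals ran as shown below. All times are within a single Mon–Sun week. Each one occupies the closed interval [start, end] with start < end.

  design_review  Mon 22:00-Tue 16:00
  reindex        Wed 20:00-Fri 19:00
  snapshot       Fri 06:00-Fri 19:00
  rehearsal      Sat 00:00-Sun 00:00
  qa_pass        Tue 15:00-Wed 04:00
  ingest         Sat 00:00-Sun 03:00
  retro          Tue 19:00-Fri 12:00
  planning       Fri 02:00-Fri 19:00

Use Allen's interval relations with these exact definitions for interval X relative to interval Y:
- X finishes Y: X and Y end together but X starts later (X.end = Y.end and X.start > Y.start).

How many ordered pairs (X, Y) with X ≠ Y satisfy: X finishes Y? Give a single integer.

Checking all 56 ordered pairs for relation 'finishes'; matching pairs in alphabetical order:
(planning, reindex): planning finishes reindex ✓
(snapshot, planning): snapshot finishes planning ✓
(snapshot, reindex): snapshot finishes reindex ✓
Count: 3.

3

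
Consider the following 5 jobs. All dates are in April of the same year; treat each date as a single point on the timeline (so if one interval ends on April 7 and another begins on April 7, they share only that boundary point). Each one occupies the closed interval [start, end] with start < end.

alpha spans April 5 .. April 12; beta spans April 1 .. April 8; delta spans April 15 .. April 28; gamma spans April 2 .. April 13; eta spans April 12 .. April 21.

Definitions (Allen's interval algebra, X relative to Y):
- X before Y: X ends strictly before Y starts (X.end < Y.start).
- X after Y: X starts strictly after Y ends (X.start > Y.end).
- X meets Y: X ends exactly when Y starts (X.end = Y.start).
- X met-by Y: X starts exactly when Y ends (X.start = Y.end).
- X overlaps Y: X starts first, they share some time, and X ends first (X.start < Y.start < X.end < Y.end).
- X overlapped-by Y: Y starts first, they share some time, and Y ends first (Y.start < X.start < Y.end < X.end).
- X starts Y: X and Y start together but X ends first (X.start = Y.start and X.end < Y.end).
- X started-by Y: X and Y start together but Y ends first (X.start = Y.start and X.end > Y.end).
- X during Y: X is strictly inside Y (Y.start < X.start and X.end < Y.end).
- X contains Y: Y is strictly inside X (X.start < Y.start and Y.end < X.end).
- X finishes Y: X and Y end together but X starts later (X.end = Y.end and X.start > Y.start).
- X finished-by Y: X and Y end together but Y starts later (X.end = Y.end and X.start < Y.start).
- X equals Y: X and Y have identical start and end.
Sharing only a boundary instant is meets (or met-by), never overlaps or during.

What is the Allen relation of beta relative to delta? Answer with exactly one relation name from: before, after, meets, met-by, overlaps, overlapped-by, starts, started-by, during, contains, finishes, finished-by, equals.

before

beta = [April 1, April 8]; delta = [April 15, April 28].
Compare endpoints: beta.start < delta.start, beta.start < delta.end, beta.end < delta.start, beta.end < delta.end.
That pattern is 'before'.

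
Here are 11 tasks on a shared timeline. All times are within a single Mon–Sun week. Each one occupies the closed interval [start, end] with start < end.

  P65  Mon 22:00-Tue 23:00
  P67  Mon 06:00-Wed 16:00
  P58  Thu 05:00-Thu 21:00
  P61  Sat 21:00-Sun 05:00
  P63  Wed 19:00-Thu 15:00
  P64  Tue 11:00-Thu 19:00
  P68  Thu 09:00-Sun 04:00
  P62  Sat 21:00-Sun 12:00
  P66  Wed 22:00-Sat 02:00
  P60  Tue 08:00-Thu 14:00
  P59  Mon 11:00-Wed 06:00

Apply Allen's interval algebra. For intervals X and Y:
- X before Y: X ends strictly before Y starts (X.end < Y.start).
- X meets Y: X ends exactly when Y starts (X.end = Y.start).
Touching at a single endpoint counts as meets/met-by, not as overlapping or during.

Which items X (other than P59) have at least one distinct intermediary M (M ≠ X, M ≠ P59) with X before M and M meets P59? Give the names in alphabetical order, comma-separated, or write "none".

none

Target P59 = [Mon 11:00, Wed 06:00].
Intermediaries M with M meets P59: none.
Union: none.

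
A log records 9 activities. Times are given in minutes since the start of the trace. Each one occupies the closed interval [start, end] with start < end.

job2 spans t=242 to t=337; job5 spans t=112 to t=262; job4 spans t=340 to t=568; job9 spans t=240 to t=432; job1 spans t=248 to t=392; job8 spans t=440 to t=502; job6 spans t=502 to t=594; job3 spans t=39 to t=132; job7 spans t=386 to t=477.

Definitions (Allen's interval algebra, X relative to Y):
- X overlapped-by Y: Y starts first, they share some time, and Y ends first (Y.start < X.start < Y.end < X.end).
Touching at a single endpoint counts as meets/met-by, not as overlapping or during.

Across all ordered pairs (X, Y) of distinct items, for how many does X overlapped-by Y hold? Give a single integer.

11

Checking all 72 ordered pairs for relation 'overlapped-by'; matching pairs in alphabetical order:
(job1, job2): job1 overlapped-by job2 ✓
(job1, job5): job1 overlapped-by job5 ✓
(job2, job5): job2 overlapped-by job5 ✓
(job4, job1): job4 overlapped-by job1 ✓
(job4, job9): job4 overlapped-by job9 ✓
(job5, job3): job5 overlapped-by job3 ✓
(job6, job4): job6 overlapped-by job4 ✓
(job7, job1): job7 overlapped-by job1 ✓
(job7, job9): job7 overlapped-by job9 ✓
(job8, job7): job8 overlapped-by job7 ✓
(job9, job5): job9 overlapped-by job5 ✓
Count: 11.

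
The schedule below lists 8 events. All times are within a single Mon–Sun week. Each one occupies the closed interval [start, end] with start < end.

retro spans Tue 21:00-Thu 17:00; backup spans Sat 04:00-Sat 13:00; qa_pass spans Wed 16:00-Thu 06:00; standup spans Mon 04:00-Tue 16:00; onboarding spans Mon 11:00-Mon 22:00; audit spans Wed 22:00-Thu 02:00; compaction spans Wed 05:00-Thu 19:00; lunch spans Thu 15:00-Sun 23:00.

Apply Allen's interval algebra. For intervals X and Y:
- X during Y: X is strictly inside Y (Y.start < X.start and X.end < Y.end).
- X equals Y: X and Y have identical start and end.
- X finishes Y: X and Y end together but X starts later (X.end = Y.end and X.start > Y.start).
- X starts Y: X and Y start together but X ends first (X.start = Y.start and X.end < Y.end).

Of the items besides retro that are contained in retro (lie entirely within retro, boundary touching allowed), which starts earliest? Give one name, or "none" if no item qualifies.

Target retro = [Tue 21:00, Thu 17:00].
audit [Wed 22:00, Thu 02:00] → during → candidate.
backup [Sat 04:00, Sat 13:00] → after → excluded.
compaction [Wed 05:00, Thu 19:00] → overlapped-by → excluded.
lunch [Thu 15:00, Sun 23:00] → overlapped-by → excluded.
onboarding [Mon 11:00, Mon 22:00] → before → excluded.
qa_pass [Wed 16:00, Thu 06:00] → during → candidate.
standup [Mon 04:00, Tue 16:00] → before → excluded.
Among candidates, earliest start is Wed 16:00 → qa_pass.

qa_pass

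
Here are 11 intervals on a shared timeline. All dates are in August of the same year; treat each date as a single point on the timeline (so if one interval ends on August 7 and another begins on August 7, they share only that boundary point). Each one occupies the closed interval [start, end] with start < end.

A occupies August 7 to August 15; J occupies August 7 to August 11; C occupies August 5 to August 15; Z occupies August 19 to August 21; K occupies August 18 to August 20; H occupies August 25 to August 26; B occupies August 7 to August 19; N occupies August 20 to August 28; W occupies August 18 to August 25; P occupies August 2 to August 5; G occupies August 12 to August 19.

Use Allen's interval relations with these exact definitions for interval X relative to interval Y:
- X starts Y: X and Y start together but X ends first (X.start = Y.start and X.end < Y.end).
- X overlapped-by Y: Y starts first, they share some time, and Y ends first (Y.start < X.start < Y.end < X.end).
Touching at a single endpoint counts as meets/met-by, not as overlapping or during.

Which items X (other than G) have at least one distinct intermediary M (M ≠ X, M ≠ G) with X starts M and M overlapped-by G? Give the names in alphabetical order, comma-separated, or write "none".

Target G = [August 12, August 19].
Intermediaries M with M overlapped-by G: K, W.
Via K — items with X starts K: none.
Via W — items with X starts W: K.
Union: K.

K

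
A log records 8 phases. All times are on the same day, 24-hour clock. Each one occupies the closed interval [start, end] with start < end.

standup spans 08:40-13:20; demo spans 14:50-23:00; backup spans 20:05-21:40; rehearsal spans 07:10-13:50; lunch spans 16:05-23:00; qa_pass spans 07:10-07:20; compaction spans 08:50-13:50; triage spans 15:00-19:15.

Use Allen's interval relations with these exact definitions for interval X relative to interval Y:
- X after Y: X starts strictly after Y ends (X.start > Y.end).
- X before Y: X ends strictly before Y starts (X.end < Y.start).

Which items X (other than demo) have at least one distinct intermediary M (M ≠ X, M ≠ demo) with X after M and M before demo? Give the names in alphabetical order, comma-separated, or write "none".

Target demo = [14:50, 23:00].
Intermediaries M with M before demo: compaction, qa_pass, rehearsal, standup.
Via compaction — items with X after compaction: backup, lunch, triage.
Via qa_pass — items with X after qa_pass: backup, compaction, lunch, standup, triage.
Via rehearsal — items with X after rehearsal: backup, lunch, triage.
Via standup — items with X after standup: backup, lunch, triage.
Union: backup, compaction, lunch, standup, triage.

backup, compaction, lunch, standup, triage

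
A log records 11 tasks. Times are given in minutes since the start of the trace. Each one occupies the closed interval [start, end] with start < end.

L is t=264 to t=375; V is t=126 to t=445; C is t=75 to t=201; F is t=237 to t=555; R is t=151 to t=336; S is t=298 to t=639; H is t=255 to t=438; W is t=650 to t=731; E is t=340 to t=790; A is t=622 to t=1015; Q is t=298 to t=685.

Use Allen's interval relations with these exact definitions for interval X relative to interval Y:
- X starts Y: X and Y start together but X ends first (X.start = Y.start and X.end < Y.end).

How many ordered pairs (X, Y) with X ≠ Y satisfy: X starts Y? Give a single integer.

1

Checking all 110 ordered pairs for relation 'starts'; matching pairs in alphabetical order:
(S, Q): S starts Q ✓
Count: 1.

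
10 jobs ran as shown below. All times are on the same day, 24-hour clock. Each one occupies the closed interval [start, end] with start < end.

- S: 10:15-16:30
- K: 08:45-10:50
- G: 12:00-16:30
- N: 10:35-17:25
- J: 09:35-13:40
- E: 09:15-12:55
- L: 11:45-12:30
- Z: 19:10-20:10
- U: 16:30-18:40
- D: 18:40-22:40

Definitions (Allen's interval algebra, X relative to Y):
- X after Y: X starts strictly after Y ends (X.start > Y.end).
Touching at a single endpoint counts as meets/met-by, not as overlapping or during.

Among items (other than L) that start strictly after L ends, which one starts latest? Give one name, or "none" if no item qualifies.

Target L = [11:45, 12:30].
D [18:40, 22:40] → after → candidate.
E [09:15, 12:55] → contains → excluded.
G [12:00, 16:30] → overlapped-by → excluded.
J [09:35, 13:40] → contains → excluded.
K [08:45, 10:50] → before → excluded.
N [10:35, 17:25] → contains → excluded.
S [10:15, 16:30] → contains → excluded.
U [16:30, 18:40] → after → candidate.
Z [19:10, 20:10] → after → candidate.
Among candidates, latest start is 19:10 → Z.

Z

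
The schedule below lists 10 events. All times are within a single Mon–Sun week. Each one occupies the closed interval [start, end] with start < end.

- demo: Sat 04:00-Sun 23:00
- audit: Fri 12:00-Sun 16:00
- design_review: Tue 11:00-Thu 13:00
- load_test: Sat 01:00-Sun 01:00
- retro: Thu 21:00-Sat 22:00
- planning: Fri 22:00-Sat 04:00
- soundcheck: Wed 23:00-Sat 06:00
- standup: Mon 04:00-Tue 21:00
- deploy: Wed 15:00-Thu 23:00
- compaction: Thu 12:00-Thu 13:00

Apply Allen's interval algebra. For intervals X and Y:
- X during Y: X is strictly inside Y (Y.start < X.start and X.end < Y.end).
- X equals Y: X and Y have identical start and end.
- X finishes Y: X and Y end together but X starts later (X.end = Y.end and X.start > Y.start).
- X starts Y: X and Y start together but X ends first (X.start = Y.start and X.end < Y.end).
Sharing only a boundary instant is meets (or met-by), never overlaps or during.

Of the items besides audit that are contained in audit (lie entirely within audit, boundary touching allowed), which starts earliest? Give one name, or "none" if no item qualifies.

planning

Target audit = [Fri 12:00, Sun 16:00].
compaction [Thu 12:00, Thu 13:00] → before → excluded.
demo [Sat 04:00, Sun 23:00] → overlapped-by → excluded.
deploy [Wed 15:00, Thu 23:00] → before → excluded.
design_review [Tue 11:00, Thu 13:00] → before → excluded.
load_test [Sat 01:00, Sun 01:00] → during → candidate.
planning [Fri 22:00, Sat 04:00] → during → candidate.
retro [Thu 21:00, Sat 22:00] → overlaps → excluded.
soundcheck [Wed 23:00, Sat 06:00] → overlaps → excluded.
standup [Mon 04:00, Tue 21:00] → before → excluded.
Among candidates, earliest start is Fri 22:00 → planning.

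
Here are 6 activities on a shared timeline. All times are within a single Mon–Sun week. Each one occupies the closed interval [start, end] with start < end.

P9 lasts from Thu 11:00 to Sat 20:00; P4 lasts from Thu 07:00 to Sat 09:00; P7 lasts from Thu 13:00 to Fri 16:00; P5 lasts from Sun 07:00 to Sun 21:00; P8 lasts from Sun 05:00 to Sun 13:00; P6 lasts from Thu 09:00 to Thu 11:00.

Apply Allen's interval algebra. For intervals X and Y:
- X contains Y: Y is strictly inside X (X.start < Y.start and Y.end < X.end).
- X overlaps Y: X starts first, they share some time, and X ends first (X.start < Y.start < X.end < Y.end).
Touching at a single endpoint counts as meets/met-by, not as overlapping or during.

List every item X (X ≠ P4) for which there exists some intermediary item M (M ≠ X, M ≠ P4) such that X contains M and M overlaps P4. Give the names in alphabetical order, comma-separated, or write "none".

Target P4 = [Thu 07:00, Sat 09:00].
Intermediaries M with M overlaps P4: none.
Union: none.

none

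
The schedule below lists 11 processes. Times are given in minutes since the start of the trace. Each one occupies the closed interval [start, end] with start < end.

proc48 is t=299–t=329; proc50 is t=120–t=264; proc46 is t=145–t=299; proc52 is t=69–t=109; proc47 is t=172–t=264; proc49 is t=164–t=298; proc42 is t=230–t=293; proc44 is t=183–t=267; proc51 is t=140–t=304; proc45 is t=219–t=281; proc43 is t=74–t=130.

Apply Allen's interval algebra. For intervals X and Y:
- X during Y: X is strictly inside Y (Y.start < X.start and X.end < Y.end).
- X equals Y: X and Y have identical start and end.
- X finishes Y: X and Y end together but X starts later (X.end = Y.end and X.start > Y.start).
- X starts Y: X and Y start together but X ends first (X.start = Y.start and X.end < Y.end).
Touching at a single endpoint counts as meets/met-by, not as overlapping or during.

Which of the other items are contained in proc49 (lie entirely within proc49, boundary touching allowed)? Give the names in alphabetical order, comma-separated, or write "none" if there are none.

proc42, proc44, proc45, proc47

Target proc49 = [t=164, t=298].
proc42 [t=230, t=293] → during → yes.
proc43 [t=74, t=130] → before → no.
proc44 [t=183, t=267] → during → yes.
proc45 [t=219, t=281] → during → yes.
proc46 [t=145, t=299] → contains → no.
proc47 [t=172, t=264] → during → yes.
proc48 [t=299, t=329] → after → no.
proc50 [t=120, t=264] → overlaps → no.
proc51 [t=140, t=304] → contains → no.
proc52 [t=69, t=109] → before → no.
Result: proc42, proc44, proc45, proc47.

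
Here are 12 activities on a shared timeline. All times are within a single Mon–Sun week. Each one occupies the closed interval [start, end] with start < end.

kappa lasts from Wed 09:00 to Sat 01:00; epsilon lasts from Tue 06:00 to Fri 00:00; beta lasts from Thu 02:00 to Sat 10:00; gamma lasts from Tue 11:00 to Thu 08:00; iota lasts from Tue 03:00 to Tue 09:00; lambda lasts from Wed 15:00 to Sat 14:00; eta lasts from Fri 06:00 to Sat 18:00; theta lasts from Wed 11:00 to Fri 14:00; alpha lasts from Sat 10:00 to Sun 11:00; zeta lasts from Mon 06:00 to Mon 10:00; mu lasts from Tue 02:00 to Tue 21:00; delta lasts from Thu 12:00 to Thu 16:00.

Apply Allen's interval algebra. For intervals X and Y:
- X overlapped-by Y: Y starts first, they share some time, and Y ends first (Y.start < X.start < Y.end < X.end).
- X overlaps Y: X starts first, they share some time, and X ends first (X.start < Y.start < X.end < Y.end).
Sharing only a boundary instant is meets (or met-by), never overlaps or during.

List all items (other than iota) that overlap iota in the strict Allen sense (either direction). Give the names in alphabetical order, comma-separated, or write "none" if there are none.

epsilon

Target iota = [Tue 03:00, Tue 09:00].
alpha [Sat 10:00, Sun 11:00] → after → no.
beta [Thu 02:00, Sat 10:00] → after → no.
delta [Thu 12:00, Thu 16:00] → after → no.
epsilon [Tue 06:00, Fri 00:00] → overlapped-by → yes.
eta [Fri 06:00, Sat 18:00] → after → no.
gamma [Tue 11:00, Thu 08:00] → after → no.
kappa [Wed 09:00, Sat 01:00] → after → no.
lambda [Wed 15:00, Sat 14:00] → after → no.
mu [Tue 02:00, Tue 21:00] → contains → no.
theta [Wed 11:00, Fri 14:00] → after → no.
zeta [Mon 06:00, Mon 10:00] → before → no.
Result: epsilon.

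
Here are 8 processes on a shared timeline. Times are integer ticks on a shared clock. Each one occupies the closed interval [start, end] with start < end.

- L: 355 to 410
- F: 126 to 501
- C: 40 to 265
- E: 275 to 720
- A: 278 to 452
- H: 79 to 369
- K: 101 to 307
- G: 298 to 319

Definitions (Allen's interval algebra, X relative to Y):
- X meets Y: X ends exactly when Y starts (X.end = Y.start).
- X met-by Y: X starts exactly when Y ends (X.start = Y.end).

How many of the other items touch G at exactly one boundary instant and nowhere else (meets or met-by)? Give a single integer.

0

Target G = [298, 319].
A [278, 452] → contains → no.
C [40, 265] → before → no.
E [275, 720] → contains → no.
F [126, 501] → contains → no.
H [79, 369] → contains → no.
K [101, 307] → overlaps → no.
L [355, 410] → after → no.
Total: 0.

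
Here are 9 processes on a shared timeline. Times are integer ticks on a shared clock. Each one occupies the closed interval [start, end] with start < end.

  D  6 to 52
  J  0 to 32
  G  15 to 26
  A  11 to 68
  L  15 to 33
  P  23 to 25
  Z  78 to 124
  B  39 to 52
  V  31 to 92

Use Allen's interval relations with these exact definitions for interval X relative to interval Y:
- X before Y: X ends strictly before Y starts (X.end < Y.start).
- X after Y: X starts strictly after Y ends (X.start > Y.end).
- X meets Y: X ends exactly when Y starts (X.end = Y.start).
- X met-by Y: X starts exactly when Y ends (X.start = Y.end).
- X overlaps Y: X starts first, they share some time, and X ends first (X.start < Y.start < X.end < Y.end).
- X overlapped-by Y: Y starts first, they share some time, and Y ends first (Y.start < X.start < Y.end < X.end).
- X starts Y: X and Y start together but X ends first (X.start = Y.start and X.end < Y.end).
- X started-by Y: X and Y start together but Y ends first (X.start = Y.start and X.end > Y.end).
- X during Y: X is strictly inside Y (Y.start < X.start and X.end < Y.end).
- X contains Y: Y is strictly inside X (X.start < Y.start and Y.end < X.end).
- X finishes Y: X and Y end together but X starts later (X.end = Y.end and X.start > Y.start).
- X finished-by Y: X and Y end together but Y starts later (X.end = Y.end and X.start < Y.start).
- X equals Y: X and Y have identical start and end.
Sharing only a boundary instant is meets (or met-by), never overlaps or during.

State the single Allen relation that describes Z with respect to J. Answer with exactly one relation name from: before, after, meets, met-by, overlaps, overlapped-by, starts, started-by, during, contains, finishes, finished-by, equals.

Z = [78, 124]; J = [0, 32].
Compare endpoints: Z.start > J.start, Z.start > J.end, Z.end > J.start, Z.end > J.end.
That pattern is 'after'.

after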